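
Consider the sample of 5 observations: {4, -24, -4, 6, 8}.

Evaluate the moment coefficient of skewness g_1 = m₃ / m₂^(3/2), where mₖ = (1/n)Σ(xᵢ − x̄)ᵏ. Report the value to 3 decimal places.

x̄ = (4 - 24 - 4 + 6 + 8) / 5 = -2.0000
deviations (xᵢ − x̄): 6.0000, -22.0000, -2.0000, 8.0000, 10.0000
Σ(xᵢ − x̄)² = 688.0000 ⇒ m₂ = 688.0000/5 = 137.60000
Σ(xᵢ − x̄)³ = -8928.0000 ⇒ m₃ = -8928.0000/5 = -1785.60000
m₂^(3/2) = 137.60000^(1.5) = 1614.08964
g_1 = m₃ / m₂^(3/2) = -1785.60000 / 1614.08964 ≈ -1.106

-1.106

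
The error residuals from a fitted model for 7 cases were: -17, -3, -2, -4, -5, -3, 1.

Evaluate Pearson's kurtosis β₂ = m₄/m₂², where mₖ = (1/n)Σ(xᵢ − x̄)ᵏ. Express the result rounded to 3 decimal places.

x̄ = -4.7143
Σ(xᵢ − x̄)² = 197.4286 ⇒ m₂ = 28.20408
Σ(xᵢ − x̄)⁴ = 23920.5539 ⇒ m₄ = 3417.22199
m₂² = 795.47022
β₂ = m₄/m₂² = 3417.22199 / 795.47022 ≈ 4.296

4.296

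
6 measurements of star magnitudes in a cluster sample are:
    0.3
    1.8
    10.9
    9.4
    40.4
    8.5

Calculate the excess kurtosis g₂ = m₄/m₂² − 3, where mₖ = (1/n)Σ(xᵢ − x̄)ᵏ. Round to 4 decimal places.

x̄ = 11.8833
Σ(xᵢ − x̄)² = 1067.6283 ⇒ m₂ = 177.93806
Σ(xᵢ − x̄)⁴ = 689804.7716 ⇒ m₄ = 114967.46194
m₂² = 31661.95161
g₂ = m₄/m₂² − 3 = 3.63109 − 3 ≈ 0.6311

0.6311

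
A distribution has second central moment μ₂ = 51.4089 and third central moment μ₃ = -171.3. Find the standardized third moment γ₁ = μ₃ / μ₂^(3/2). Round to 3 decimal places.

σ = √μ₂ = √51.4089 = 7.17000
σ³ = μ₂^(3/2) = 368.60181
γ₁ = μ₃/σ³ = -171.3 / 368.60181 ≈ -0.465

-0.465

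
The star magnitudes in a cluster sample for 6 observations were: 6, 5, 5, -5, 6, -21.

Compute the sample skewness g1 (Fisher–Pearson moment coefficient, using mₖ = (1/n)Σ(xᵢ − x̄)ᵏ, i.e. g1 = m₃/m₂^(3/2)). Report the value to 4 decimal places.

x̄ = (6 + 5 + 5 - 5 + 6 - 21) / 6 = -0.6667
deviations (xᵢ − x̄): 6.6667, 5.6667, 5.6667, -4.3333, 6.6667, -20.3333
Σ(xᵢ − x̄)² = 585.3333 ⇒ m₂ = 585.3333/6 = 97.55556
Σ(xᵢ − x̄)³ = -7531.5556 ⇒ m₃ = -7531.5556/6 = -1255.25926
m₂^(3/2) = 97.55556^(1.5) = 963.55833
g1 = m₃ / m₂^(3/2) = -1255.25926 / 963.55833 ≈ -1.3027

-1.3027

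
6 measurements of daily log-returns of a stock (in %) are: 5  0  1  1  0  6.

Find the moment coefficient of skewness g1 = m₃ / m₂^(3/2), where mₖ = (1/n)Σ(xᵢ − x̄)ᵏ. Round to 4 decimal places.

x̄ = (5 + 0 + 1 + 1 + 0 + 6) / 6 = 2.1667
deviations (xᵢ − x̄): 2.8333, -2.1667, -1.1667, -1.1667, -2.1667, 3.8333
Σ(xᵢ − x̄)² = 34.8333 ⇒ m₂ = 34.8333/6 = 5.80556
Σ(xᵢ − x̄)³ = 55.5556 ⇒ m₃ = 55.5556/6 = 9.25926
m₂^(3/2) = 5.80556^(1.5) = 13.98832
g1 = m₃ / m₂^(3/2) = 9.25926 / 13.98832 ≈ 0.6619

0.6619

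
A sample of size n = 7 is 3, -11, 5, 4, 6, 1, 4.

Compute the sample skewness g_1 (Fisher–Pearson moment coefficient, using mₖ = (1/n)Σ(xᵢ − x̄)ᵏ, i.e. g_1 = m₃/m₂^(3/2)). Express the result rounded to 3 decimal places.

-1.747

x̄ = (3 - 11 + 5 + 4 + 6 + 1 + 4) / 7 = 1.7143
deviations (xᵢ − x̄): 1.2857, -12.7143, 3.2857, 2.2857, 4.2857, -0.7143, 2.2857
Σ(xᵢ − x̄)² = 203.4286 ⇒ m₂ = 203.4286/7 = 29.06122
Σ(xᵢ − x̄)³ = -1915.4694 ⇒ m₃ = -1915.4694/7 = -273.63848
m₂^(3/2) = 29.06122^(1.5) = 156.66460
g_1 = m₃ / m₂^(3/2) = -273.63848 / 156.66460 ≈ -1.747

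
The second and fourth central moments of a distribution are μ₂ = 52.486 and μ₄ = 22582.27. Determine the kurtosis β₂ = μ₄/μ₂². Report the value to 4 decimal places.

μ₂² = 52.486² = 2754.78020
μ₄/μ₂² = 22582.27 / 2754.78020 = 8.19749
β₂ ≈ 8.1975

8.1975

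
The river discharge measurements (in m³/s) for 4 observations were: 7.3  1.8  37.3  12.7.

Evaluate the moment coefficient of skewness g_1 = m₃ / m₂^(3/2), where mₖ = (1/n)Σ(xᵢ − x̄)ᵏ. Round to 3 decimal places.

0.883

x̄ = (7.3 + 1.8 + 37.3 + 12.7) / 4 = 14.7750
deviations (xᵢ − x̄): -7.4750, -12.9750, 22.5250, -2.0750
Σ(xᵢ − x̄)² = 735.9075 ⇒ m₂ = 735.9075/4 = 183.97687
Σ(xᵢ − x̄)³ = 8817.6821 ⇒ m₃ = 8817.6821/4 = 2204.42053
m₂^(3/2) = 183.97687^(1.5) = 2495.42692
g_1 = m₃ / m₂^(3/2) = 2204.42053 / 2495.42692 ≈ 0.883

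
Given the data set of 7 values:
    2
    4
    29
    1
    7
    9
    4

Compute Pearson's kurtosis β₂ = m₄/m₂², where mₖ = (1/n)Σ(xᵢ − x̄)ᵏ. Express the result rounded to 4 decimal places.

x̄ = 8.0000
Σ(xᵢ − x̄)² = 560.0000 ⇒ m₂ = 80.00000
Σ(xᵢ − x̄)⁴ = 198692.0000 ⇒ m₄ = 28384.57143
m₂² = 6400.00000
β₂ = m₄/m₂² = 28384.57143 / 6400.00000 ≈ 4.4351

4.4351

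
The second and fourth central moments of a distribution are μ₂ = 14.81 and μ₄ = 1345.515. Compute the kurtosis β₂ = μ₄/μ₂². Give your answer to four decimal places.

6.1345

μ₂² = 14.81² = 219.33610
μ₄/μ₂² = 1345.515 / 219.33610 = 6.13449
β₂ ≈ 6.1345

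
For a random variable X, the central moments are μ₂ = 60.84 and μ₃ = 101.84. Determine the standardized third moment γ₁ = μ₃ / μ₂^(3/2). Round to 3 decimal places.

0.215

σ = √μ₂ = √60.84 = 7.80000
σ³ = μ₂^(3/2) = 474.55200
γ₁ = μ₃/σ³ = 101.84 / 474.55200 ≈ 0.215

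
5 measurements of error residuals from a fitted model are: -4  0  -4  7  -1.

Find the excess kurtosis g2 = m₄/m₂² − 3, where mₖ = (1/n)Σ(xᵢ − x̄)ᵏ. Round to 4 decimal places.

x̄ = -0.4000
Σ(xᵢ − x̄)² = 81.2000 ⇒ m₂ = 16.24000
Σ(xᵢ − x̄)⁴ = 3334.7360 ⇒ m₄ = 666.94720
m₂² = 263.73760
g2 = m₄/m₂² − 3 = 2.52883 − 3 ≈ -0.4712

-0.4712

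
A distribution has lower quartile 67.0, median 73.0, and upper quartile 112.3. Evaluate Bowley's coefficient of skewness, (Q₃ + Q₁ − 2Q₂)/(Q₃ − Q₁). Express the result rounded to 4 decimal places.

0.7351

numerator: Q₃ + Q₁ − 2Q₂ = 112.3 + 67.0 − 2×73.0 = 33.3000
denominator: Q₃ − Q₁ = 112.3 − 67.0 = 45.3000
Bowley skewness = 33.3000 / 45.3000 ≈ 0.7351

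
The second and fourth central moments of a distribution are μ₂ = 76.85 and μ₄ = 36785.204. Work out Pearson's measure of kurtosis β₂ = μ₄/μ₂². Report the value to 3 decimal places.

μ₂² = 76.85² = 5905.92250
μ₄/μ₂² = 36785.204 / 5905.92250 = 6.22853
β₂ ≈ 6.229

6.229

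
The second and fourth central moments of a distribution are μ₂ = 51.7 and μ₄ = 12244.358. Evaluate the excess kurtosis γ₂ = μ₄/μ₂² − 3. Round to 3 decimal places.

μ₂² = 51.7² = 2672.89000
μ₄/μ₂² = 12244.358 / 2672.89000 = 4.58094
γ₂ = 4.58094 − 3 ≈ 1.581

1.581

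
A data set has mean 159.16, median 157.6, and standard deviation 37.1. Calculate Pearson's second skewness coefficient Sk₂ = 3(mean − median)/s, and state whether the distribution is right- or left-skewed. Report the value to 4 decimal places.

Sk₂ = 3(159.16 − 157.6) / 37.1 = 3 × 1.5600 / 37.1
    = 4.6800 / 37.1 ≈ 0.1261
Sk₂ > 0 ⇒ mean > median ⇒ right-skewed (positive skew).

0.1261, right-skewed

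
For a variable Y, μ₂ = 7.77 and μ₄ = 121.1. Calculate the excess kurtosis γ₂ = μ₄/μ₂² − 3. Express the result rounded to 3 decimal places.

μ₂² = 7.77² = 60.37290
μ₄/μ₂² = 121.1 / 60.37290 = 2.00587
γ₂ = 2.00587 − 3 ≈ -0.994

-0.994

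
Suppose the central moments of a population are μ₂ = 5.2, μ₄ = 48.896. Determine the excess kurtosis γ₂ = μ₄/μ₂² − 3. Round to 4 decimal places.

μ₂² = 5.2² = 27.04000
μ₄/μ₂² = 48.896 / 27.04000 = 1.80828
γ₂ = 1.80828 − 3 ≈ -1.1917

-1.1917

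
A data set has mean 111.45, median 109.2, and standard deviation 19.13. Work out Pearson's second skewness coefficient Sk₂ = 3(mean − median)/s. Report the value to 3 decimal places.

0.353

Sk₂ = 3(111.45 − 109.2) / 19.13 = 3 × 2.2500 / 19.13
    = 6.7500 / 19.13 ≈ 0.353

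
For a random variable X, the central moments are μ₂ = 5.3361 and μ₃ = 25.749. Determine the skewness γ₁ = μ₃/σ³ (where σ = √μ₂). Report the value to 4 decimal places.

σ = √μ₂ = √5.3361 = 2.31000
σ³ = μ₂^(3/2) = 12.32639
γ₁ = μ₃/σ³ = 25.749 / 12.32639 ≈ 2.0889

2.0889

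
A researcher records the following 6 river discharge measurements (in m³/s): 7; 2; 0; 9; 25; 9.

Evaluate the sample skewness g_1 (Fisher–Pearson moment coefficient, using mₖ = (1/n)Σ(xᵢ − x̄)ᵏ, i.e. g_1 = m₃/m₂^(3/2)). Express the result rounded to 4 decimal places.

1.0859

x̄ = (7 + 2 + 0 + 9 + 25 + 9) / 6 = 8.6667
deviations (xᵢ − x̄): -1.6667, -6.6667, -8.6667, 0.3333, 16.3333, 0.3333
Σ(xᵢ − x̄)² = 389.3333 ⇒ m₂ = 389.3333/6 = 64.88889
Σ(xᵢ − x̄)³ = 3405.5556 ⇒ m₃ = 3405.5556/6 = 567.59259
m₂^(3/2) = 64.88889^(1.5) = 522.70362
g_1 = m₃ / m₂^(3/2) = 567.59259 / 522.70362 ≈ 1.0859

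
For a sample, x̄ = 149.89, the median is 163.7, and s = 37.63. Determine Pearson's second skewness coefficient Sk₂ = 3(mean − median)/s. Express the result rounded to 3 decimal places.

-1.101

Sk₂ = 3(149.89 − 163.7) / 37.63 = 3 × -13.8100 / 37.63
    = -41.4300 / 37.63 ≈ -1.101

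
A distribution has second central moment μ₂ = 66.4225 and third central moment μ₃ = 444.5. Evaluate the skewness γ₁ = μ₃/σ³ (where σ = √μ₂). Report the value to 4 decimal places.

σ = √μ₂ = √66.4225 = 8.15000
σ³ = μ₂^(3/2) = 541.34338
γ₁ = μ₃/σ³ = 444.5 / 541.34338 ≈ 0.8211

0.8211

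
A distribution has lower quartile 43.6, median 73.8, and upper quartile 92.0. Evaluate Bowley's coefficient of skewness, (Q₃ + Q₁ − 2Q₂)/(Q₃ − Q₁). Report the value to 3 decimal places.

-0.248

numerator: Q₃ + Q₁ − 2Q₂ = 92.0 + 43.6 − 2×73.8 = -12.0000
denominator: Q₃ − Q₁ = 92.0 − 43.6 = 48.4000
Bowley skewness = -12.0000 / 48.4000 ≈ -0.248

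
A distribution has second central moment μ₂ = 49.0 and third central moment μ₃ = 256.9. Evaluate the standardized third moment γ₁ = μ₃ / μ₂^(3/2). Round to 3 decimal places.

0.749

σ = √μ₂ = √49.0 = 7.00000
σ³ = μ₂^(3/2) = 343.00000
γ₁ = μ₃/σ³ = 256.9 / 343.00000 ≈ 0.749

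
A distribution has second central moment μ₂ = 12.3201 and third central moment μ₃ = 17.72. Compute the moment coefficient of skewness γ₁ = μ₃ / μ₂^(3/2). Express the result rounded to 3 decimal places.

0.410

σ = √μ₂ = √12.3201 = 3.51000
σ³ = μ₂^(3/2) = 43.24355
γ₁ = μ₃/σ³ = 17.72 / 43.24355 ≈ 0.410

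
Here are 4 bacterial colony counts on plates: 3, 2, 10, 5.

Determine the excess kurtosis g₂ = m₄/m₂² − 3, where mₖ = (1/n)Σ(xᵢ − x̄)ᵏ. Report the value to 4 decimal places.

x̄ = 5.0000
Σ(xᵢ − x̄)² = 38.0000 ⇒ m₂ = 9.50000
Σ(xᵢ − x̄)⁴ = 722.0000 ⇒ m₄ = 180.50000
m₂² = 90.25000
g₂ = m₄/m₂² − 3 = 2.00000 − 3 ≈ -1.0000

-1.0000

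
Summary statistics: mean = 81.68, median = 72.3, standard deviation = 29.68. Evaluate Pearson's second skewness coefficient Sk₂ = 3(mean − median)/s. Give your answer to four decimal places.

0.9481

Sk₂ = 3(81.68 − 72.3) / 29.68 = 3 × 9.3800 / 29.68
    = 28.1400 / 29.68 ≈ 0.9481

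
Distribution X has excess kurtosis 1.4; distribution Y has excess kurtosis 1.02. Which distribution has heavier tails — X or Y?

Higher excess kurtosis ⇒ heavier tails relative to the normal distribution.
1.4 vs 1.02: the larger is 1.4, so X has heavier tails.

X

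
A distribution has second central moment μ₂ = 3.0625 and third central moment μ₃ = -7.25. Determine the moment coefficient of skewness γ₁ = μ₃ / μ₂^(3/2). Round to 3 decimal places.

-1.353

σ = √μ₂ = √3.0625 = 1.75000
σ³ = μ₂^(3/2) = 5.35938
γ₁ = μ₃/σ³ = -7.25 / 5.35938 ≈ -1.353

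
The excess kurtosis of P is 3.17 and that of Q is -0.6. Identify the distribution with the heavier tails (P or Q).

Higher excess kurtosis ⇒ heavier tails relative to the normal distribution.
3.17 vs -0.6: the larger is 3.17, so P has heavier tails. (P is leptokurtic — heavier-than-normal tails; the other is platykurtic.)

P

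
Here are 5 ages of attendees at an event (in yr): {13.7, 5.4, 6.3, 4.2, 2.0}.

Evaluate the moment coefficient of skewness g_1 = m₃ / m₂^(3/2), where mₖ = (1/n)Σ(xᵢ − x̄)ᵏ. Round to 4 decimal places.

1.0005

x̄ = (13.7 + 5.4 + 6.3 + 4.2 + 2.0) / 5 = 6.3200
deviations (xᵢ − x̄): 7.3800, -0.9200, -0.0200, -2.1200, -4.3200
Σ(xᵢ − x̄)² = 78.4680 ⇒ m₂ = 78.4680/5 = 15.69360
Σ(xᵢ − x̄)³ = 311.0189 ⇒ m₃ = 311.0189/5 = 62.20378
m₂^(3/2) = 15.69360^(1.5) = 62.17043
g_1 = m₃ / m₂^(3/2) = 62.20378 / 62.17043 ≈ 1.0005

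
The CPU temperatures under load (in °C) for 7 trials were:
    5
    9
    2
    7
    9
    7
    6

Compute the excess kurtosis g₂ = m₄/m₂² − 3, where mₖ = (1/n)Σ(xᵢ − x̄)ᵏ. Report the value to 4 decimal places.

-0.3850

x̄ = 6.4286
Σ(xᵢ − x̄)² = 35.7143 ⇒ m₂ = 5.10204
Σ(xᵢ − x̄)⁴ = 476.4956 ⇒ m₄ = 68.07080
m₂² = 26.03082
g₂ = m₄/m₂² − 3 = 2.61501 − 3 ≈ -0.3850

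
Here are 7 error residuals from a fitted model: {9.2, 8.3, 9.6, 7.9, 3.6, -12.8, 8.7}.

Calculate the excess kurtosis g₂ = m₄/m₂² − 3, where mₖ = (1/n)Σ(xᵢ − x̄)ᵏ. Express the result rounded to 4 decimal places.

1.5895

x̄ = 4.9286
Σ(xᵢ − x̄)² = 390.5543 ⇒ m₂ = 55.79347
Σ(xᵢ − x̄)⁴ = 100007.5798 ⇒ m₄ = 14286.79712
m₂² = 3112.91123
g₂ = m₄/m₂² − 3 = 4.58953 − 3 ≈ 1.5895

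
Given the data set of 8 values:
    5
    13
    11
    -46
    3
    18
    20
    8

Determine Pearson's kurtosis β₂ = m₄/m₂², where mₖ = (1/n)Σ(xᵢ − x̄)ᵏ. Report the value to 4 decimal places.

x̄ = 4.0000
Σ(xᵢ − x̄)² = 3100.0000 ⇒ m₂ = 387.50000
Σ(xᵢ − x̄)⁴ = 6363172.0000 ⇒ m₄ = 795396.50000
m₂² = 150156.25000
β₂ = m₄/m₂² = 795396.50000 / 150156.25000 ≈ 5.2971

5.2971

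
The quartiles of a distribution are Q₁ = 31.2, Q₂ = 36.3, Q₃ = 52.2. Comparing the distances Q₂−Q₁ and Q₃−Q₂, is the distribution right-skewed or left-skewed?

right-skewed

Q₂ − Q₁ = 5.1;  Q₃ − Q₂ = 15.9
Q₃ − Q₂ > Q₂ − Q₁ ⇒ the upper half is more spread out ⇒ right-skewed.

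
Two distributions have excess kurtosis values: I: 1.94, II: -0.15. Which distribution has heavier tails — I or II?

I

Higher excess kurtosis ⇒ heavier tails relative to the normal distribution.
1.94 vs -0.15: the larger is 1.94, so I has heavier tails. (I is leptokurtic — heavier-than-normal tails; the other is platykurtic.)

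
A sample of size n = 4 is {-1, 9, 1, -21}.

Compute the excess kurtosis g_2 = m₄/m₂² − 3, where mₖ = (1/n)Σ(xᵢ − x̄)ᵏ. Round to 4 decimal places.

x̄ = -3.0000
Σ(xᵢ − x̄)² = 488.0000 ⇒ m₂ = 122.00000
Σ(xᵢ − x̄)⁴ = 125984.0000 ⇒ m₄ = 31496.00000
m₂² = 14884.00000
g_2 = m₄/m₂² − 3 = 2.11610 − 3 ≈ -0.8839

-0.8839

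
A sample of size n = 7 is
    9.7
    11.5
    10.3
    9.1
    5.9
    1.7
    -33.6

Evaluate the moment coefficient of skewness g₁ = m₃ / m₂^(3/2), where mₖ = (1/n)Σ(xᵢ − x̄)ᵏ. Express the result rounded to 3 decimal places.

x̄ = (9.7 + 11.5 + 10.3 + 9.1 + 5.9 + 1.7 - 33.6) / 7 = 2.0857
deviations (xᵢ − x̄): 7.6143, 9.4143, 8.2143, 7.0143, 3.8143, -0.3857, -35.6857
Σ(xᵢ − x̄)² = 1551.4486 ⇒ m₂ = 1551.4486/7 = 221.63551
Σ(xᵢ − x̄)³ = -43214.0663 ⇒ m₃ = -43214.0663/7 = -6173.43805
m₂^(3/2) = 221.63551^(1.5) = 3299.58268
g₁ = m₃ / m₂^(3/2) = -6173.43805 / 3299.58268 ≈ -1.871

-1.871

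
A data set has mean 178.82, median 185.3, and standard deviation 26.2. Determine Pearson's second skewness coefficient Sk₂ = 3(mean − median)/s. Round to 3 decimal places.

Sk₂ = 3(178.82 − 185.3) / 26.2 = 3 × -6.4800 / 26.2
    = -19.4400 / 26.2 ≈ -0.742

-0.742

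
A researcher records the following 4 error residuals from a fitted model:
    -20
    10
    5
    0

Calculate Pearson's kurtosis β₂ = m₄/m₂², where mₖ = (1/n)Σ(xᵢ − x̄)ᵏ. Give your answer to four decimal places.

x̄ = -1.2500
Σ(xᵢ − x̄)² = 518.7500 ⇒ m₂ = 129.68750
Σ(xᵢ − x̄)⁴ = 141142.5781 ⇒ m₄ = 35285.64453
m₂² = 16818.84766
β₂ = m₄/m₂² = 35285.64453 / 16818.84766 ≈ 2.0980

2.0980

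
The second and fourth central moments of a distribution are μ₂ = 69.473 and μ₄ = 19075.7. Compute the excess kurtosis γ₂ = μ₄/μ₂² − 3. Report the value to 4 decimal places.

μ₂² = 69.473² = 4826.49773
μ₄/μ₂² = 19075.7 / 4826.49773 = 3.95229
γ₂ = 3.95229 − 3 ≈ 0.9523

0.9523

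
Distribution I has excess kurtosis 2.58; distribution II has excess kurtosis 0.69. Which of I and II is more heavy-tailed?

I

Higher excess kurtosis ⇒ heavier tails relative to the normal distribution.
2.58 vs 0.69: the larger is 2.58, so I has heavier tails.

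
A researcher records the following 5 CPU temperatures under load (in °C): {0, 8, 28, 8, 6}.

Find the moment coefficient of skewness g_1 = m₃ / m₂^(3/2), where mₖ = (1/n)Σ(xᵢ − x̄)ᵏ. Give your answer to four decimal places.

1.1206

x̄ = (0 + 8 + 28 + 8 + 6) / 5 = 10.0000
deviations (xᵢ − x̄): -10.0000, -2.0000, 18.0000, -2.0000, -4.0000
Σ(xᵢ − x̄)² = 448.0000 ⇒ m₂ = 448.0000/5 = 89.60000
Σ(xᵢ − x̄)³ = 4752.0000 ⇒ m₃ = 4752.0000/5 = 950.40000
m₂^(3/2) = 89.60000^(1.5) = 848.12920
g_1 = m₃ / m₂^(3/2) = 950.40000 / 848.12920 ≈ 1.1206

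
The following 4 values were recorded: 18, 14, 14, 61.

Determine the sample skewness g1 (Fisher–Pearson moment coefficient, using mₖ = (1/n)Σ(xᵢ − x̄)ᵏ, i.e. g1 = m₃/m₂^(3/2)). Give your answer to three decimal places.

1.132

x̄ = (18 + 14 + 14 + 61) / 4 = 26.7500
deviations (xᵢ − x̄): -8.7500, -12.7500, -12.7500, 34.2500
Σ(xᵢ − x̄)² = 1574.7500 ⇒ m₂ = 1574.7500/4 = 393.68750
Σ(xᵢ − x̄)³ = 35362.1250 ⇒ m₃ = 35362.1250/4 = 8840.53125
m₂^(3/2) = 393.68750^(1.5) = 7811.37412
g1 = m₃ / m₂^(3/2) = 8840.53125 / 7811.37412 ≈ 1.132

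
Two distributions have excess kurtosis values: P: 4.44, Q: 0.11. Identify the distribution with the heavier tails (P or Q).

Higher excess kurtosis ⇒ heavier tails relative to the normal distribution.
4.44 vs 0.11: the larger is 4.44, so P has heavier tails.

P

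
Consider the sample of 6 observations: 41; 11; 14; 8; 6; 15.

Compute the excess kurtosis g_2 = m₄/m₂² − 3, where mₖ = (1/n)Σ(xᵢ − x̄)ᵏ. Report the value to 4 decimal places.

x̄ = 15.8333
Σ(xᵢ − x̄)² = 818.8333 ⇒ m₂ = 136.47222
Σ(xᵢ − x̄)⁴ = 414818.8194 ⇒ m₄ = 69136.46991
m₂² = 18624.66744
g_2 = m₄/m₂² − 3 = 3.71209 − 3 ≈ 0.7121

0.7121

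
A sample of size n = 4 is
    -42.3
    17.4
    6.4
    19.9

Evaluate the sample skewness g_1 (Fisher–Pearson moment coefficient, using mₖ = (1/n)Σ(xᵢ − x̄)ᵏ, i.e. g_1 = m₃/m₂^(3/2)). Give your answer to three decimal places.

x̄ = (-42.3 + 17.4 + 6.4 + 19.9) / 4 = 0.3500
deviations (xᵢ − x̄): -42.6500, 17.0500, 6.0500, 19.5500
Σ(xᵢ − x̄)² = 2528.5300 ⇒ m₂ = 2528.5300/4 = 632.13250
Σ(xᵢ − x̄)³ = -64931.3280 ⇒ m₃ = -64931.3280/4 = -16232.83200
m₂^(3/2) = 632.13250^(1.5) = 15893.23039
g_1 = m₃ / m₂^(3/2) = -16232.83200 / 15893.23039 ≈ -1.021

-1.021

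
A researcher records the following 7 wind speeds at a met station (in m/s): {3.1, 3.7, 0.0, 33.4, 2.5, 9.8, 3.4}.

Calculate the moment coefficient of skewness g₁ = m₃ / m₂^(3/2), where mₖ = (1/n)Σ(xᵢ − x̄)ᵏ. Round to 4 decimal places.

x̄ = (3.1 + 3.7 + 0.0 + 33.4 + 2.5 + 9.8 + 3.4) / 7 = 7.9857
deviations (xᵢ − x̄): -4.8857, -4.2857, -7.9857, 25.4143, -5.4857, 1.8143, -4.5857
Σ(xᵢ − x̄)² = 806.3086 ⇒ m₂ = 806.3086/7 = 115.18694
Σ(xᵢ − x̄)³ = 15454.5851 ⇒ m₃ = 15454.5851/7 = 2207.79787
m₂^(3/2) = 115.18694^(1.5) = 1236.24587
g₁ = m₃ / m₂^(3/2) = 2207.79787 / 1236.24587 ≈ 1.7859

1.7859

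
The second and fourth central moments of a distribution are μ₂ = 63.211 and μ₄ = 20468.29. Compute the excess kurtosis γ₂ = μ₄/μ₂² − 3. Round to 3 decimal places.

2.123

μ₂² = 63.211² = 3995.63052
μ₄/μ₂² = 20468.29 / 3995.63052 = 5.12267
γ₂ = 5.12267 − 3 ≈ 2.123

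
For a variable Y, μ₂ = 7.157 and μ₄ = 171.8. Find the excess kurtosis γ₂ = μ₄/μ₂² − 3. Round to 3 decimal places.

μ₂² = 7.157² = 51.22265
μ₄/μ₂² = 171.8 / 51.22265 = 3.35399
γ₂ = 3.35399 − 3 ≈ 0.354

0.354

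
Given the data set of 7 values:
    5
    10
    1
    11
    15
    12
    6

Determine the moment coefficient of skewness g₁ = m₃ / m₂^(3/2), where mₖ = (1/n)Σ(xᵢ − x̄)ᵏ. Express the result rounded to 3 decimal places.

x̄ = (5 + 10 + 1 + 11 + 15 + 12 + 6) / 7 = 8.5714
deviations (xᵢ − x̄): -3.5714, 1.4286, -7.5714, 2.4286, 6.4286, 3.4286, -2.5714
Σ(xᵢ − x̄)² = 137.7143 ⇒ m₂ = 137.7143/7 = 19.67347
Σ(xᵢ − x̄)³ = -173.3878 ⇒ m₃ = -173.3878/7 = -24.76968
m₂^(3/2) = 19.67347^(1.5) = 87.26125
g₁ = m₃ / m₂^(3/2) = -24.76968 / 87.26125 ≈ -0.284

-0.284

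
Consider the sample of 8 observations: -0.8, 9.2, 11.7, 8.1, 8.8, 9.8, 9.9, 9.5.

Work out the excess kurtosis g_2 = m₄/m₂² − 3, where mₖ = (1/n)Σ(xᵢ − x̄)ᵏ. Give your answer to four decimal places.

x̄ = 8.2750
Σ(xᵢ − x̄)² = 101.7150 ⇒ m₂ = 12.71438
Σ(xᵢ − x̄)⁴ = 6935.4988 ⇒ m₄ = 866.93736
m₂² = 161.65533
g_2 = m₄/m₂² − 3 = 5.36288 − 3 ≈ 2.3629

2.3629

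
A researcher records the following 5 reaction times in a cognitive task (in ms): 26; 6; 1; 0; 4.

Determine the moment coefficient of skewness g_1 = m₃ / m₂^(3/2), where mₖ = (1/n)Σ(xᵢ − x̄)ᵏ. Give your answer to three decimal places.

1.318

x̄ = (26 + 6 + 1 + 0 + 4) / 5 = 7.4000
deviations (xᵢ − x̄): 18.6000, -1.4000, -6.4000, -7.4000, -3.4000
Σ(xᵢ − x̄)² = 455.2000 ⇒ m₂ = 455.2000/5 = 91.04000
Σ(xᵢ − x̄)³ = 5725.4400 ⇒ m₃ = 5725.4400/5 = 1145.08800
m₂^(3/2) = 91.04000^(1.5) = 868.65710
g_1 = m₃ / m₂^(3/2) = 1145.08800 / 868.65710 ≈ 1.318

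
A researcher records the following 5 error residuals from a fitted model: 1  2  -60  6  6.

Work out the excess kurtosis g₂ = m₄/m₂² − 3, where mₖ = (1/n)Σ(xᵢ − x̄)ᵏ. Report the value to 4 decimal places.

0.2183

x̄ = -9.0000
Σ(xᵢ − x̄)² = 3272.0000 ⇒ m₂ = 654.40000
Σ(xᵢ − x̄)⁴ = 6891092.0000 ⇒ m₄ = 1378218.40000
m₂² = 428239.36000
g₂ = m₄/m₂² − 3 = 3.21834 − 3 ≈ 0.2183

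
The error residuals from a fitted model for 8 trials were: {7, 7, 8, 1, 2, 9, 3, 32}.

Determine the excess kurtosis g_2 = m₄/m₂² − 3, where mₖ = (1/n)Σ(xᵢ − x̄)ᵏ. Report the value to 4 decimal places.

x̄ = 8.6250
Σ(xᵢ − x̄)² = 685.8750 ⇒ m₂ = 85.73438
Σ(xᵢ − x̄)⁴ = 304864.6816 ⇒ m₄ = 38108.08521
m₂² = 7350.38306
g_2 = m₄/m₂² − 3 = 5.18450 − 3 ≈ 2.1845

2.1845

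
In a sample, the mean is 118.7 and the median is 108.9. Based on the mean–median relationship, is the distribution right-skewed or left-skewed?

right-skewed

mean − median = 118.7 − 108.9 = 9.8
mean > median ⇒ the longer tail is on the right ⇒ right-skewed (positively skewed).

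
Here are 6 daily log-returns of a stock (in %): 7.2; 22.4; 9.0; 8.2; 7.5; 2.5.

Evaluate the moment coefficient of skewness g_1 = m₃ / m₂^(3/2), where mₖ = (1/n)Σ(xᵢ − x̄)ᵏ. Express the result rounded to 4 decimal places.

x̄ = (7.2 + 22.4 + 9.0 + 8.2 + 7.5 + 2.5) / 6 = 9.4667
deviations (xᵢ − x̄): -2.2667, 12.9333, -0.4667, -1.2667, -1.9667, -6.9667
Σ(xᵢ − x̄)² = 226.6333 ⇒ m₂ = 226.6333/6 = 37.77222
Σ(xᵢ − x̄)³ = 1803.8636 ⇒ m₃ = 1803.8636/6 = 300.64393
m₂^(3/2) = 37.77222^(1.5) = 232.14472
g_1 = m₃ / m₂^(3/2) = 300.64393 / 232.14472 ≈ 1.2951

1.2951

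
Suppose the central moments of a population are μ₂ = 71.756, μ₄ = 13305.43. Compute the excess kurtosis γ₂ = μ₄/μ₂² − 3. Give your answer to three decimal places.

-0.416

μ₂² = 71.756² = 5148.92354
μ₄/μ₂² = 13305.43 / 5148.92354 = 2.58412
γ₂ = 2.58412 − 3 ≈ -0.416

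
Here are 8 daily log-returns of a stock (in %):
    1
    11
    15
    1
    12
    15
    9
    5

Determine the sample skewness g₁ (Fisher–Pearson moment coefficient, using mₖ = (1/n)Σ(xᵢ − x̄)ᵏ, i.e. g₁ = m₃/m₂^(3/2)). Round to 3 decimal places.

x̄ = (1 + 11 + 15 + 1 + 12 + 15 + 9 + 5) / 8 = 8.6250
deviations (xᵢ − x̄): -7.6250, 2.3750, 6.3750, -7.6250, 3.3750, 6.3750, 0.3750, -3.6250
Σ(xᵢ − x̄)² = 227.8750 ⇒ m₂ = 227.8750/8 = 28.48438
Σ(xᵢ − x̄)³ = -364.2188 ⇒ m₃ = -364.2188/8 = -45.52734
m₂^(3/2) = 28.48438^(1.5) = 152.02326
g₁ = m₃ / m₂^(3/2) = -45.52734 / 152.02326 ≈ -0.299

-0.299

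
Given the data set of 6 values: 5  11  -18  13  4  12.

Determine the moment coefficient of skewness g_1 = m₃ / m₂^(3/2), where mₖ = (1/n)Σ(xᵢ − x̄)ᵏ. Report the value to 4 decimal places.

-1.4001

x̄ = (5 + 11 - 18 + 13 + 4 + 12) / 6 = 4.5000
deviations (xᵢ − x̄): 0.5000, 6.5000, -22.5000, 8.5000, -0.5000, 7.5000
Σ(xᵢ − x̄)² = 677.5000 ⇒ m₂ = 677.5000/6 = 112.91667
Σ(xᵢ − x̄)³ = -10080.0000 ⇒ m₃ = -10080.0000/6 = -1680.00000
m₂^(3/2) = 112.91667^(1.5) = 1199.87795
g_1 = m₃ / m₂^(3/2) = -1680.00000 / 1199.87795 ≈ -1.4001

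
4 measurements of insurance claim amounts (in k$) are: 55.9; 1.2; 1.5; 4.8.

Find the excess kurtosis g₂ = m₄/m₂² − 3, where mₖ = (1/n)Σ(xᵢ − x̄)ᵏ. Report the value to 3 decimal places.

x̄ = 15.8500
Σ(xᵢ − x̄)² = 2146.6500 ⇒ m₂ = 536.66250
Σ(xᵢ − x̄)⁴ = 2676199.9340 ⇒ m₄ = 669049.98351
m₂² = 288006.63891
g₂ = m₄/m₂² − 3 = 2.32304 − 3 ≈ -0.677

-0.677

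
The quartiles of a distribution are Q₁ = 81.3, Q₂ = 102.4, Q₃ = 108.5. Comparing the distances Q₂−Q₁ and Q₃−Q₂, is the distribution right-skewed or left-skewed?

left-skewed

Q₂ − Q₁ = 21.1;  Q₃ − Q₂ = 6.1
Q₂ − Q₁ > Q₃ − Q₂ ⇒ the lower half is more spread out ⇒ left-skewed.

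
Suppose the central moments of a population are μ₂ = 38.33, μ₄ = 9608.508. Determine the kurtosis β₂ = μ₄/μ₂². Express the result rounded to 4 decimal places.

μ₂² = 38.33² = 1469.18890
μ₄/μ₂² = 9608.508 / 1469.18890 = 6.54001
β₂ ≈ 6.5400

6.5400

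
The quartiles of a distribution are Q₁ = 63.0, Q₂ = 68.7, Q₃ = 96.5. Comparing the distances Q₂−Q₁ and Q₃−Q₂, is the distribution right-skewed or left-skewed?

Q₂ − Q₁ = 5.7;  Q₃ − Q₂ = 27.8
Q₃ − Q₂ > Q₂ − Q₁ ⇒ the upper half is more spread out ⇒ right-skewed.

right-skewed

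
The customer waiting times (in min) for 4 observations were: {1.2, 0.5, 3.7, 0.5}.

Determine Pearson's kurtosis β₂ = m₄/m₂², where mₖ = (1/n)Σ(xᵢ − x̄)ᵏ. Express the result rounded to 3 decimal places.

2.194

x̄ = 1.4750
Σ(xᵢ − x̄)² = 6.9275 ⇒ m₂ = 1.73188
Σ(xᵢ − x̄)⁴ = 26.3218 ⇒ m₄ = 6.58045
m₂² = 2.99939
β₂ = m₄/m₂² = 6.58045 / 2.99939 ≈ 2.194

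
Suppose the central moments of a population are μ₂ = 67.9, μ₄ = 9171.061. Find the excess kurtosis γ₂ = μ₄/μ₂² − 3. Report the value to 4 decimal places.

μ₂² = 67.9² = 4610.41000
μ₄/μ₂² = 9171.061 / 4610.41000 = 1.98921
γ₂ = 1.98921 − 3 ≈ -1.0108

-1.0108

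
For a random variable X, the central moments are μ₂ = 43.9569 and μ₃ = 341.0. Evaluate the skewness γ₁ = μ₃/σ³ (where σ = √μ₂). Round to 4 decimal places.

σ = √μ₂ = √43.9569 = 6.63000
σ³ = μ₂^(3/2) = 291.43425
γ₁ = μ₃/σ³ = 341.0 / 291.43425 ≈ 1.1701

1.1701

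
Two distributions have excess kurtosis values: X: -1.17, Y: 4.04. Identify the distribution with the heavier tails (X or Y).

Higher excess kurtosis ⇒ heavier tails relative to the normal distribution.
-1.17 vs 4.04: the larger is 4.04, so Y has heavier tails. (Y is leptokurtic — heavier-than-normal tails; the other is platykurtic.)

Y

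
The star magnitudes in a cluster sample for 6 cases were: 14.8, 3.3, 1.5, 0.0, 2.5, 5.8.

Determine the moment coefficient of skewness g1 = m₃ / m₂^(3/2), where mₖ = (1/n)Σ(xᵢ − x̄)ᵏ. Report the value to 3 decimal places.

x̄ = (14.8 + 3.3 + 1.5 + 0.0 + 2.5 + 5.8) / 6 = 4.6500
deviations (xᵢ − x̄): 10.1500, -1.3500, -3.1500, -4.6500, -2.1500, 1.1500
Σ(xᵢ − x̄)² = 142.3350 ⇒ m₂ = 142.3350/6 = 23.72250
Σ(xᵢ − x̄)³ = 903.0000 ⇒ m₃ = 903.0000/6 = 150.50000
m₂^(3/2) = 23.72250^(1.5) = 115.54221
g1 = m₃ / m₂^(3/2) = 150.50000 / 115.54221 ≈ 1.303

1.303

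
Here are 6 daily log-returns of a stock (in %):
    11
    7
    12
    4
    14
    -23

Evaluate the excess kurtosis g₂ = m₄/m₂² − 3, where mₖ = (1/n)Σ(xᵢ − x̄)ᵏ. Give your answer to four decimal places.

0.7168

x̄ = 4.1667
Σ(xᵢ − x̄)² = 950.8333 ⇒ m₂ = 158.47222
Σ(xᵢ − x̄)⁴ = 560044.8194 ⇒ m₄ = 93340.80324
m₂² = 25113.44522
g₂ = m₄/m₂² − 3 = 3.71677 − 3 ≈ 0.7168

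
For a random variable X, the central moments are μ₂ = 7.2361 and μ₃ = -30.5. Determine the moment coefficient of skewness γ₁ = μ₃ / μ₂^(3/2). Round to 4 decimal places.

-1.5669

σ = √μ₂ = √7.2361 = 2.69000
σ³ = μ₂^(3/2) = 19.46511
γ₁ = μ₃/σ³ = -30.5 / 19.46511 ≈ -1.5669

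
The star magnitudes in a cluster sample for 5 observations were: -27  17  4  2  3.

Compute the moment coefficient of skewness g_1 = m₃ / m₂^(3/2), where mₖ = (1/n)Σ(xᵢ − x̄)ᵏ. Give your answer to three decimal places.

x̄ = (-27 + 17 + 4 + 2 + 3) / 5 = -0.2000
deviations (xᵢ − x̄): -26.8000, 17.2000, 4.2000, 2.2000, 3.2000
Σ(xᵢ − x̄)² = 1046.8000 ⇒ m₂ = 1046.8000/5 = 209.36000
Σ(xᵢ − x̄)³ = -14042.8800 ⇒ m₃ = -14042.8800/5 = -2808.57600
m₂^(3/2) = 209.36000^(1.5) = 3029.28800
g_1 = m₃ / m₂^(3/2) = -2808.57600 / 3029.28800 ≈ -0.927

-0.927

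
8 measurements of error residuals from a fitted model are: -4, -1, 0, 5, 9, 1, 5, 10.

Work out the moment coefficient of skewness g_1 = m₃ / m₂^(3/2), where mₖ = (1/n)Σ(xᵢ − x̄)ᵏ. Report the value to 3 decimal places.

x̄ = (-4 - 1 + 0 + 5 + 9 + 1 + 5 + 10) / 8 = 3.1250
deviations (xᵢ − x̄): -7.1250, -4.1250, -3.1250, 1.8750, 5.8750, -2.1250, 1.8750, 6.8750
Σ(xᵢ − x̄)² = 170.8750 ⇒ m₂ = 170.8750/8 = 21.35938
Σ(xᵢ − x̄)³ = 68.9063 ⇒ m₃ = 68.9063/8 = 8.61328
m₂^(3/2) = 21.35938^(1.5) = 98.71492
g_1 = m₃ / m₂^(3/2) = 8.61328 / 98.71492 ≈ 0.087

0.087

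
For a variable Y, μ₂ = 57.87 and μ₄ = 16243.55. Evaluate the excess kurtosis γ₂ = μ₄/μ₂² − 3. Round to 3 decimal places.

μ₂² = 57.87² = 3348.93690
μ₄/μ₂² = 16243.55 / 3348.93690 = 4.85036
γ₂ = 4.85036 − 3 ≈ 1.850

1.850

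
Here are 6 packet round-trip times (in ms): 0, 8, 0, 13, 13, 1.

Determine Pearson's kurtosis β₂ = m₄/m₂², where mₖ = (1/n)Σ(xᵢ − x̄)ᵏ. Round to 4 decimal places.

x̄ = 5.8333
Σ(xᵢ − x̄)² = 198.8333 ⇒ m₂ = 33.13889
Σ(xᵢ − x̄)⁴ = 8159.4861 ⇒ m₄ = 1359.91435
m₂² = 1098.18596
β₂ = m₄/m₂² = 1359.91435 / 1098.18596 ≈ 1.2383

1.2383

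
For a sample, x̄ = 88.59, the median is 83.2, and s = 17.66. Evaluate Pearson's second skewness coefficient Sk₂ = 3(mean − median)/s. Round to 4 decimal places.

Sk₂ = 3(88.59 − 83.2) / 17.66 = 3 × 5.3900 / 17.66
    = 16.1700 / 17.66 ≈ 0.9156

0.9156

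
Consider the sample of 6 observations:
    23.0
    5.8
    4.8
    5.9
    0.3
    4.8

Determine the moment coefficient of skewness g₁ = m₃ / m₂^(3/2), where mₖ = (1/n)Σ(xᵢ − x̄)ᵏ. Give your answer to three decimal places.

x̄ = (23.0 + 5.8 + 4.8 + 5.9 + 0.3 + 4.8) / 6 = 7.4333
deviations (xᵢ − x̄): 15.5667, -1.6333, -2.6333, -1.5333, -7.1333, -2.6333
Σ(xᵢ − x̄)² = 312.0933 ⇒ m₂ = 312.0933/6 = 52.01556
Σ(xᵢ − x̄)³ = 3364.6724 ⇒ m₃ = 3364.6724/6 = 560.77874
m₂^(3/2) = 52.01556^(1.5) = 375.14560
g₁ = m₃ / m₂^(3/2) = 560.77874 / 375.14560 ≈ 1.495

1.495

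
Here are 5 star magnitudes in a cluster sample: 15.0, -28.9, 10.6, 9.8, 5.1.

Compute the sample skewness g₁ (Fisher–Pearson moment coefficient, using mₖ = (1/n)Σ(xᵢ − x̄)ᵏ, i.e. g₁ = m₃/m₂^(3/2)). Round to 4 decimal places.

-1.3566

x̄ = (15.0 - 28.9 + 10.6 + 9.8 + 5.1) / 5 = 2.3200
deviations (xᵢ − x̄): 12.6800, -31.2200, 8.2800, 7.4800, 2.7800
Σ(xᵢ − x̄)² = 1267.7080 ⇒ m₂ = 1267.7080/5 = 253.54160
Σ(xᵢ − x̄)³ = -27383.3935 ⇒ m₃ = -27383.3935/5 = -5476.67870
m₂^(3/2) = 253.54160^(1.5) = 4037.14028
g₁ = m₃ / m₂^(3/2) = -5476.67870 / 4037.14028 ≈ -1.3566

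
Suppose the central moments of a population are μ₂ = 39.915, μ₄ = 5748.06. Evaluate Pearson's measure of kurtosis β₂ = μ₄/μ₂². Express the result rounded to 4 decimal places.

μ₂² = 39.915² = 1593.20723
μ₄/μ₂² = 5748.06 / 1593.20723 = 3.60785
β₂ ≈ 3.6079

3.6079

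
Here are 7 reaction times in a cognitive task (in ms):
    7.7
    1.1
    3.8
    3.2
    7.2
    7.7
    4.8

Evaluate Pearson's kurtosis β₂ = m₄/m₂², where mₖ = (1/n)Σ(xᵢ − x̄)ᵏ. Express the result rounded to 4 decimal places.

1.7194

x̄ = 5.0714
Σ(xᵢ − x̄)² = 39.3143 ⇒ m₂ = 5.61633
Σ(xᵢ − x̄)⁴ = 379.6556 ⇒ m₄ = 54.23651
m₂² = 31.54312
β₂ = m₄/m₂² = 54.23651 / 31.54312 ≈ 1.7194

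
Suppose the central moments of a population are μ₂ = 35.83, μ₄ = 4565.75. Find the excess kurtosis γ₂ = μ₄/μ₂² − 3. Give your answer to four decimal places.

μ₂² = 35.83² = 1283.78890
μ₄/μ₂² = 4565.75 / 1283.78890 = 3.55646
γ₂ = 3.55646 − 3 ≈ 0.5565

0.5565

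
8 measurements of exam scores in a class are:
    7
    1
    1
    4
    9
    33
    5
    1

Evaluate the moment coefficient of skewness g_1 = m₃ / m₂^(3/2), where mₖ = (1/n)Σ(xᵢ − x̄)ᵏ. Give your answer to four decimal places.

1.9331

x̄ = (7 + 1 + 1 + 4 + 9 + 33 + 5 + 1) / 8 = 7.6250
deviations (xᵢ − x̄): -0.6250, -6.6250, -6.6250, -3.6250, 1.3750, 25.3750, -2.6250, -6.6250
Σ(xᵢ − x̄)² = 797.8750 ⇒ m₂ = 797.8750/8 = 99.73438
Σ(xᵢ − x̄)³ = 15403.0313 ⇒ m₃ = 15403.0313/8 = 1925.37891
m₂^(3/2) = 99.73438^(1.5) = 996.01827
g_1 = m₃ / m₂^(3/2) = 1925.37891 / 996.01827 ≈ 1.9331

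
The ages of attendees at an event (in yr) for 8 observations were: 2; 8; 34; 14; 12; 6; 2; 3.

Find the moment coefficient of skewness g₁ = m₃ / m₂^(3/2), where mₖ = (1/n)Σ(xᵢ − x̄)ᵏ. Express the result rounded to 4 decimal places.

1.5405

x̄ = (2 + 8 + 34 + 14 + 12 + 6 + 2 + 3) / 8 = 10.1250
deviations (xᵢ − x̄): -8.1250, -2.1250, 23.8750, 3.8750, 1.8750, -4.1250, -8.1250, -7.1250
Σ(xᵢ − x̄)² = 792.8750 ⇒ m₂ = 792.8750/8 = 99.10938
Σ(xᵢ − x̄)³ = 12159.6563 ⇒ m₃ = 12159.6563/8 = 1519.95703
m₂^(3/2) = 99.10938^(1.5) = 986.67041
g₁ = m₃ / m₂^(3/2) = 1519.95703 / 986.67041 ≈ 1.5405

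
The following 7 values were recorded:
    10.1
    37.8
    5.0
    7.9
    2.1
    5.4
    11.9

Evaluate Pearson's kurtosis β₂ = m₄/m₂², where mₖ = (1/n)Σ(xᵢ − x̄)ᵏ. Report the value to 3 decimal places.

x̄ = 11.4571
Σ(xᵢ − x̄)² = 874.5771 ⇒ m₂ = 124.93959
Σ(xᵢ − x̄)⁴ = 492475.3601 ⇒ m₄ = 70353.62287
m₂² = 15609.90161
β₂ = m₄/m₂² = 70353.62287 / 15609.90161 ≈ 4.507

4.507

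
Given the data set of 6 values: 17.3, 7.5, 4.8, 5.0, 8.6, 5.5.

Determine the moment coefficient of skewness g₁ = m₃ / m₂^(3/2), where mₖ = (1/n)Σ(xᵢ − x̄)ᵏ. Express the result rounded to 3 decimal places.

1.416

x̄ = (17.3 + 7.5 + 4.8 + 5.0 + 8.6 + 5.5) / 6 = 8.1167
deviations (xᵢ − x̄): 9.1833, -0.6167, -3.3167, -3.1167, 0.4833, -2.6167
Σ(xᵢ − x̄)² = 112.5083 ⇒ m₂ = 112.5083/6 = 18.75139
Σ(xᵢ − x̄)³ = 689.6676 ⇒ m₃ = 689.6676/6 = 114.94459
m₂^(3/2) = 18.75139^(1.5) = 81.19890
g₁ = m₃ / m₂^(3/2) = 114.94459 / 81.19890 ≈ 1.416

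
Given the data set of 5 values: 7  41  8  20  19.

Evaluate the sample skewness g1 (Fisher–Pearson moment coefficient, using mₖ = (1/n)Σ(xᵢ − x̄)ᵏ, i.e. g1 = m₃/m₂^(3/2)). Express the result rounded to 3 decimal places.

0.826

x̄ = (7 + 41 + 8 + 20 + 19) / 5 = 19.0000
deviations (xᵢ − x̄): -12.0000, 22.0000, -11.0000, 1.0000, 0.0000
Σ(xᵢ − x̄)² = 750.0000 ⇒ m₂ = 750.0000/5 = 150.00000
Σ(xᵢ − x̄)³ = 7590.0000 ⇒ m₃ = 7590.0000/5 = 1518.00000
m₂^(3/2) = 150.00000^(1.5) = 1837.11731
g1 = m₃ / m₂^(3/2) = 1518.00000 / 1837.11731 ≈ 0.826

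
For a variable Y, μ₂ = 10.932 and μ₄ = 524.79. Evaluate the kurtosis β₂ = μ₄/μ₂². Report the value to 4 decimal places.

4.3912

μ₂² = 10.932² = 119.50862
μ₄/μ₂² = 524.79 / 119.50862 = 4.39123
β₂ ≈ 4.3912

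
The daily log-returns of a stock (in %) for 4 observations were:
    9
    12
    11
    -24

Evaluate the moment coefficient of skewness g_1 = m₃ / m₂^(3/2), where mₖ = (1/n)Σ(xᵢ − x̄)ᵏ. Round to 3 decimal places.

x̄ = (9 + 12 + 11 - 24) / 4 = 2.0000
deviations (xᵢ − x̄): 7.0000, 10.0000, 9.0000, -26.0000
Σ(xᵢ − x̄)² = 906.0000 ⇒ m₂ = 906.0000/4 = 226.50000
Σ(xᵢ − x̄)³ = -15504.0000 ⇒ m₃ = -15504.0000/4 = -3876.00000
m₂^(3/2) = 226.50000^(1.5) = 3408.80619
g_1 = m₃ / m₂^(3/2) = -3876.00000 / 3408.80619 ≈ -1.137

-1.137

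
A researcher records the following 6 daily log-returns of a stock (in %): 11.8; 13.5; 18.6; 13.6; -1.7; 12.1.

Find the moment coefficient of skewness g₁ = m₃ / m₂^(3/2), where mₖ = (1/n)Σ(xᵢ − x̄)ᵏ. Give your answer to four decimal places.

-1.2346

x̄ = (11.8 + 13.5 + 18.6 + 13.6 - 1.7 + 12.1) / 6 = 11.3167
deviations (xᵢ − x̄): 0.4833, 2.1833, 7.2833, 2.2833, -13.0167, 0.7833
Σ(xᵢ − x̄)² = 233.3083 ⇒ m₂ = 233.3083/6 = 38.88472
Σ(xᵢ − x̄)³ = -1796.1964 ⇒ m₃ = -1796.1964/6 = -299.36607
m₂^(3/2) = 38.88472^(1.5) = 242.47586
g₁ = m₃ / m₂^(3/2) = -299.36607 / 242.47586 ≈ -1.2346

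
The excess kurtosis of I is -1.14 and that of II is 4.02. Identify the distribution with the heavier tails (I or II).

II

Higher excess kurtosis ⇒ heavier tails relative to the normal distribution.
-1.14 vs 4.02: the larger is 4.02, so II has heavier tails. (II is leptokurtic — heavier-than-normal tails; the other is platykurtic.)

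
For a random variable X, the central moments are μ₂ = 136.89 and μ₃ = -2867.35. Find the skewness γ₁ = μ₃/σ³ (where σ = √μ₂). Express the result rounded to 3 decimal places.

-1.790

σ = √μ₂ = √136.89 = 11.70000
σ³ = μ₂^(3/2) = 1601.61300
γ₁ = μ₃/σ³ = -2867.35 / 1601.61300 ≈ -1.790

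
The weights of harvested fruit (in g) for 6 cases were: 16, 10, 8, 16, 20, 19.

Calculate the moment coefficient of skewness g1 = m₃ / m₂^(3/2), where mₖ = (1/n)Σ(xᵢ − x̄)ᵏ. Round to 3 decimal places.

x̄ = (16 + 10 + 8 + 16 + 20 + 19) / 6 = 14.8333
deviations (xᵢ − x̄): 1.1667, -4.8333, -6.8333, 1.1667, 5.1667, 4.1667
Σ(xᵢ − x̄)² = 116.8333 ⇒ m₂ = 116.8333/6 = 19.47222
Σ(xᵢ − x̄)³ = -218.5556 ⇒ m₃ = -218.5556/6 = -36.42593
m₂^(3/2) = 19.47222^(1.5) = 85.92574
g1 = m₃ / m₂^(3/2) = -36.42593 / 85.92574 ≈ -0.424

-0.424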